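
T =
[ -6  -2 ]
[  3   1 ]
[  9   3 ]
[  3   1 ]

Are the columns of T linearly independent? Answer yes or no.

no

Row reduce T to echelon form.
R2 ← R2 + (1/2)·R1: [0, 0]
R3 ← R3 + (3/2)·R1: [0, 0]
R4 ← R4 + (1/2)·R1: [0, 0]
1 pivot among 2 columns.
Only 1 < 2 pivot columns, so the columns are linearly dependent.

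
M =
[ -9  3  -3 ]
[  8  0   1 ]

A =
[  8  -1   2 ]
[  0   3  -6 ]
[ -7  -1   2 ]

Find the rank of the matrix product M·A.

2

First compute MA:
[[-51,  21, -42],
 [ 57,  -9,  18]]
Now row reduce the product.
R2 ← R2 + (19/17)·R1: [0, 246/17, -492/17]
2 nonzero rows, so rank(MA) = 2.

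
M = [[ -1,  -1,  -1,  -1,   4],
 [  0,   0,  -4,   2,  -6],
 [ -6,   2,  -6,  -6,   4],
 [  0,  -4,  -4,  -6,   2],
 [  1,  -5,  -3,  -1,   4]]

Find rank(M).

4

Row reduce to echelon form.
R3 ← R3 − (6)·R1: [0, 8, 0, 0, -20]
R5 ← R5 + R1: [0, -6, -4, -2, 8]
Swap R2 ↔ R3
R4 ← R4 + (1/2)·R2: [0, 0, -4, -6, -8]
R5 ← R5 + (3/4)·R2: [0, 0, -4, -2, -7]
R4 ← R4 − R3: [0, 0, 0, -8, -2]
R5 ← R5 − R3: [0, 0, 0, -4, -1]
R5 ← R5 − (1/2)·R4: [0, 0, 0, 0, 0]
Echelon form has 4 nonzero rows, so rank(M) = 4.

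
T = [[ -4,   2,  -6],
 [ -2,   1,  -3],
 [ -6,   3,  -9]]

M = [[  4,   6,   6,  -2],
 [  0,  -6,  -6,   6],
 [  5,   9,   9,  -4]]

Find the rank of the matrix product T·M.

1

First compute TM:
[[-46, -90, -90,  44],
 [-23, -45, -45,  22],
 [-69, -135, -135,  66]]
Now row reduce the product.
R2 ← R2 − (1/2)·R1: [0, 0, 0, 0]
R3 ← R3 − (3/2)·R1: [0, 0, 0, 0]
1 nonzero row, so rank(TM) = 1.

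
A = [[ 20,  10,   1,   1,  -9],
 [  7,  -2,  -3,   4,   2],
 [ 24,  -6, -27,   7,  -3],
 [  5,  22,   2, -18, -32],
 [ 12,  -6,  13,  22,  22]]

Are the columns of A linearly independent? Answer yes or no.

yes

Row reduce A to echelon form.
R2 ← R2 − (7/20)·R1: [0, -11/2, -67/20, 73/20, 103/20]
R3 ← R3 − (6/5)·R1: [0, -18, -141/5, 29/5, 39/5]
R4 ← R4 − (1/4)·R1: [0, 39/2, 7/4, -73/4, -119/4]
R5 ← R5 − (3/5)·R1: [0, -12, 62/5, 107/5, 137/5]
R3 ← R3 − (36/11)·R2: [0, 0, -948/55, -338/55, -498/55]
R4 ← R4 + (39/11)·R2: [0, 0, -557/55, -292/55, -632/55]
R5 ← R5 − (24/11)·R2: [0, 0, 1084/55, 739/55, 889/55]
R4 ← R4 − (557/948)·R3: [0, 0, 0, -805/474, -975/158]
R5 ← R5 + (271/237)·R3: [0, 0, 0, 1519/237, 459/79]
R5 ← R5 + (434/115)·R4: [0, 0, 0, 0, -402/23]
5 pivots among 5 columns.
Every column is a pivot column, so the columns are linearly independent.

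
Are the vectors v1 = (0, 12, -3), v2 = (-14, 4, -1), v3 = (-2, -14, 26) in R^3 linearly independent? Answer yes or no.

yes

Form the matrix with these vectors as rows and row reduce.
Swap R1 ↔ R2
R3 ← R3 − (1/7)·R1: [0, -102/7, 183/7]
R3 ← R3 + (17/14)·R2: [0, 0, 45/2]
3 nonzero rows, so the 3 vectors span a space of dimension 3.
Since 3 = 3, the vectors are linearly independent.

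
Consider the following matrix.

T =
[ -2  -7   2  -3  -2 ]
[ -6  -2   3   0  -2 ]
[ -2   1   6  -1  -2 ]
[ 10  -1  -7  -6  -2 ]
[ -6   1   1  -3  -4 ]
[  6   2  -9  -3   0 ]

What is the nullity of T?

Row reduce to echelon form.
R2 ← R2 − (3)·R1: [0, 19, -3, 9, 4]
R3 ← R3 − R1: [0, 8, 4, 2, 0]
R4 ← R4 + (5)·R1: [0, -36, 3, -21, -12]
R5 ← R5 − (3)·R1: [0, 22, -5, 6, 2]
R6 ← R6 + (3)·R1: [0, -19, -3, -12, -6]
R3 ← R3 − (8/19)·R2: [0, 0, 100/19, -34/19, -32/19]
R4 ← R4 + (36/19)·R2: [0, 0, -51/19, -75/19, -84/19]
R5 ← R5 − (22/19)·R2: [0, 0, -29/19, -84/19, -50/19]
R6 ← R6 + R2: [0, 0, -6, -3, -2]
R4 ← R4 + (51/100)·R3: [0, 0, 0, -243/50, -132/25]
R5 ← R5 + (29/100)·R3: [0, 0, 0, -247/50, -78/25]
R6 ← R6 + (57/50)·R3: [0, 0, 0, -126/25, -98/25]
R5 ← R5 − (247/243)·R4: [0, 0, 0, 0, 182/81]
R6 ← R6 − (28/27)·R4: [0, 0, 0, 0, 14/9]
R6 ← R6 − (9/13)·R5: [0, 0, 0, 0, 0]
5 nonzero rows, so rank(T) = 5.
T has 5 columns; by rank–nullity, nullity = 5 − 5 = 0.

0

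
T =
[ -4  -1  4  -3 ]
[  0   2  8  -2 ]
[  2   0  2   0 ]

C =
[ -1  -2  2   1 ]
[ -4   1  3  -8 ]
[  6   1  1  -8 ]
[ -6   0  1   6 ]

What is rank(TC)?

First compute TC:
[[ 50,  11, -10, -46],
 [ 52,  10,  12, -92],
 [ 10,  -2,   6, -14]]
Now row reduce the product.
R2 ← R2 − (26/25)·R1: [0, -36/25, 112/5, -1104/25]
R3 ← R3 − (1/5)·R1: [0, -21/5, 8, -24/5]
R3 ← R3 − (35/12)·R2: [0, 0, -172/3, 124]
3 nonzero rows, so rank(TC) = 3.

3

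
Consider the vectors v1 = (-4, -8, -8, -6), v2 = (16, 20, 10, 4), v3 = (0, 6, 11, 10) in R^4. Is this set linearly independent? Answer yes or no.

Form the matrix with these vectors as rows and row reduce.
R2 ← R2 + (4)·R1: [0, -12, -22, -20]
R3 ← R3 + (1/2)·R2: [0, 0, 0, 0]
2 nonzero rows, so the 3 vectors span a space of dimension 2.
Since 2 < 3, the vectors are linearly dependent.

no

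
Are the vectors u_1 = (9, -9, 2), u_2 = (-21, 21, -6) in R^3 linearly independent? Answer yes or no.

Form the matrix with these vectors as rows and row reduce.
R2 ← R2 + (7/3)·R1: [0, 0, -4/3]
2 nonzero rows, so the 2 vectors span a space of dimension 2.
Since 2 = 2, the vectors are linearly independent.

yes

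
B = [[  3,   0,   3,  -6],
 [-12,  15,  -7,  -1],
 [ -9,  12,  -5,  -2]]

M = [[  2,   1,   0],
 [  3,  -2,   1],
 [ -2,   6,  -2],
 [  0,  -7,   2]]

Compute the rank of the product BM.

2

First compute BM:
[[  0,  63, -18],
 [ 35, -77,  27],
 [ 28, -49,  18]]
Now row reduce the product.
Swap R1 ↔ R2
R3 ← R3 − (4/5)·R1: [0, 63/5, -18/5]
R3 ← R3 − (1/5)·R2: [0, 0, 0]
2 nonzero rows, so rank(BM) = 2.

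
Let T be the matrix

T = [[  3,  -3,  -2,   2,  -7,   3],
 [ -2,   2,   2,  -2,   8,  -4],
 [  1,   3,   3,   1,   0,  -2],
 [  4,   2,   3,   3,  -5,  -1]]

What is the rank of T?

3

Row reduce to echelon form.
R2 ← R2 + (2/3)·R1: [0, 0, 2/3, -2/3, 10/3, -2]
R3 ← R3 − (1/3)·R1: [0, 4, 11/3, 1/3, 7/3, -3]
R4 ← R4 − (4/3)·R1: [0, 6, 17/3, 1/3, 13/3, -5]
Swap R2 ↔ R3
R4 ← R4 − (3/2)·R2: [0, 0, 1/6, -1/6, 5/6, -1/2]
R4 ← R4 − (1/4)·R3: [0, 0, 0, 0, 0, 0]
Echelon form has 3 nonzero rows, so rank(T) = 3.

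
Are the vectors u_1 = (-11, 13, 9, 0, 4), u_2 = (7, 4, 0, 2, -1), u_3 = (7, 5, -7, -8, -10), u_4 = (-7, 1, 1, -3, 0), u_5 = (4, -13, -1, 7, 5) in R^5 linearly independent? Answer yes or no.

no

Form the matrix with these vectors as rows and row reduce.
R2 ← R2 + (7/11)·R1: [0, 135/11, 63/11, 2, 17/11]
R3 ← R3 + (7/11)·R1: [0, 146/11, -14/11, -8, -82/11]
R4 ← R4 − (7/11)·R1: [0, -80/11, -52/11, -3, -28/11]
R5 ← R5 + (4/11)·R1: [0, -91/11, 25/11, 7, 71/11]
R3 ← R3 − (146/135)·R2: [0, 0, -112/15, -1372/135, -1232/135]
R4 ← R4 + (16/27)·R2: [0, 0, -4/3, -49/27, -44/27]
R5 ← R5 + (91/135)·R2: [0, 0, 92/15, 1127/135, 1012/135]
R4 ← R4 − (5/28)·R3: [0, 0, 0, 0, 0]
R5 ← R5 + (23/28)·R3: [0, 0, 0, 0, 0]
3 nonzero rows, so the 5 vectors span a space of dimension 3.
Since 3 < 5, the vectors are linearly dependent.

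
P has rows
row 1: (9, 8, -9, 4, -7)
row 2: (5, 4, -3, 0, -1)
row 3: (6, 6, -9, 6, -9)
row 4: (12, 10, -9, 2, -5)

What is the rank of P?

2

Row reduce to echelon form.
R2 ← R2 − (5/9)·R1: [0, -4/9, 2, -20/9, 26/9]
R3 ← R3 − (2/3)·R1: [0, 2/3, -3, 10/3, -13/3]
R4 ← R4 − (4/3)·R1: [0, -2/3, 3, -10/3, 13/3]
R3 ← R3 + (3/2)·R2: [0, 0, 0, 0, 0]
R4 ← R4 − (3/2)·R2: [0, 0, 0, 0, 0]
Echelon form has 2 nonzero rows, so rank(P) = 2.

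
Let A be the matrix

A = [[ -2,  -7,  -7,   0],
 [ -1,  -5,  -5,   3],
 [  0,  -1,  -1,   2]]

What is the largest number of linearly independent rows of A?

Row reduce to echelon form.
R2 ← R2 − (1/2)·R1: [0, -3/2, -3/2, 3]
R3 ← R3 − (2/3)·R2: [0, 0, 0, 0]
Echelon form has 2 nonzero rows, so rank(A) = 2.
The rank gives the maximum number of linearly independent rows: 2.

2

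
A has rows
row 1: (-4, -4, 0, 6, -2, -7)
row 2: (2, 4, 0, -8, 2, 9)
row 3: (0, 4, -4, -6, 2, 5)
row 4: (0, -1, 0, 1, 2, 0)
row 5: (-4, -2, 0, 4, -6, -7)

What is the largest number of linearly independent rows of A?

4

Row reduce to echelon form.
R2 ← R2 + (1/2)·R1: [0, 2, 0, -5, 1, 11/2]
R5 ← R5 − R1: [0, 2, 0, -2, -4, 0]
R3 ← R3 − (2)·R2: [0, 0, -4, 4, 0, -6]
R4 ← R4 + (1/2)·R2: [0, 0, 0, -3/2, 5/2, 11/4]
R5 ← R5 − R2: [0, 0, 0, 3, -5, -11/2]
R5 ← R5 + (2)·R4: [0, 0, 0, 0, 0, 0]
Echelon form has 4 nonzero rows, so rank(A) = 4.
The rank gives the maximum number of linearly independent rows: 4.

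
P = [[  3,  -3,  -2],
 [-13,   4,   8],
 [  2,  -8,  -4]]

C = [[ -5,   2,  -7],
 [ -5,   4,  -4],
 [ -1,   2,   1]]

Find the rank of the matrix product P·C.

2

First compute PC:
[[  2, -10, -11],
 [ 37,   6,  83],
 [ 34, -36,  14]]
Now row reduce the product.
R2 ← R2 − (37/2)·R1: [0, 191, 573/2]
R3 ← R3 − (17)·R1: [0, 134, 201]
R3 ← R3 − (134/191)·R2: [0, 0, 0]
2 nonzero rows, so rank(PC) = 2.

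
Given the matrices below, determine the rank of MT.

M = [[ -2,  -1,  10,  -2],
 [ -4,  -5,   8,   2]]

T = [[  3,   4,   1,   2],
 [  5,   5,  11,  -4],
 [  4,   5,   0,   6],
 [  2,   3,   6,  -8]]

First compute MT:
[[ 25,  31, -25,  76],
 [ -1,   5, -47,  44]]
Now row reduce the product.
R2 ← R2 + (1/25)·R1: [0, 156/25, -48, 1176/25]
2 nonzero rows, so rank(MT) = 2.

2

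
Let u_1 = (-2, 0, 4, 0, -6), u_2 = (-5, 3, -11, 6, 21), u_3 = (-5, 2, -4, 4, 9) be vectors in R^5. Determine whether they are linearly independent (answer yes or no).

no

Form the matrix with these vectors as rows and row reduce.
R2 ← R2 − (5/2)·R1: [0, 3, -21, 6, 36]
R3 ← R3 − (5/2)·R1: [0, 2, -14, 4, 24]
R3 ← R3 − (2/3)·R2: [0, 0, 0, 0, 0]
2 nonzero rows, so the 3 vectors span a space of dimension 2.
Since 2 < 3, the vectors are linearly dependent.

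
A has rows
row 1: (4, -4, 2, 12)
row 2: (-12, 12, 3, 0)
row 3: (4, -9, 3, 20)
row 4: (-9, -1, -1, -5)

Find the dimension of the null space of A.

Row reduce to echelon form.
R2 ← R2 + (3)·R1: [0, 0, 9, 36]
R3 ← R3 − R1: [0, -5, 1, 8]
R4 ← R4 + (9/4)·R1: [0, -10, 7/2, 22]
Swap R2 ↔ R3
R4 ← R4 − (2)·R2: [0, 0, 3/2, 6]
R4 ← R4 − (1/6)·R3: [0, 0, 0, 0]
3 nonzero rows, so rank(A) = 3.
A has 4 columns; by rank–nullity, nullity = 4 − 3 = 1.

1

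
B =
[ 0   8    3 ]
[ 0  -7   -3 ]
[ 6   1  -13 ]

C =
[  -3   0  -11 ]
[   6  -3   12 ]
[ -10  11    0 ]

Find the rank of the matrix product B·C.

2

First compute BC:
[[ 18,   9,  96],
 [-12, -12, -84],
 [118, -146, -54]]
Now row reduce the product.
R2 ← R2 + (2/3)·R1: [0, -6, -20]
R3 ← R3 − (59/9)·R1: [0, -205, -2050/3]
R3 ← R3 − (205/6)·R2: [0, 0, 0]
2 nonzero rows, so rank(BC) = 2.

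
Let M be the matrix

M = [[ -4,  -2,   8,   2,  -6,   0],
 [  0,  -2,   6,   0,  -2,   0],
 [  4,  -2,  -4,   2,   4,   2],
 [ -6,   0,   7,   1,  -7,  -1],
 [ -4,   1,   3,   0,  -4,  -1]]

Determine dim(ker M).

Row reduce to echelon form.
R3 ← R3 + R1: [0, -4, 4, 4, -2, 2]
R4 ← R4 − (3/2)·R1: [0, 3, -5, -2, 2, -1]
R5 ← R5 − R1: [0, 3, -5, -2, 2, -1]
R3 ← R3 − (2)·R2: [0, 0, -8, 4, 2, 2]
R4 ← R4 + (3/2)·R2: [0, 0, 4, -2, -1, -1]
R5 ← R5 + (3/2)·R2: [0, 0, 4, -2, -1, -1]
R4 ← R4 + (1/2)·R3: [0, 0, 0, 0, 0, 0]
R5 ← R5 + (1/2)·R3: [0, 0, 0, 0, 0, 0]
3 nonzero rows, so rank(M) = 3.
M has 6 columns; by rank–nullity, nullity = 6 − 3 = 3.

3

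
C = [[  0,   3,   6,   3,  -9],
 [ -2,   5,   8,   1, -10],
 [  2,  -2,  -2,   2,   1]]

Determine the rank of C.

Row reduce to echelon form.
Swap R1 ↔ R2
R3 ← R3 + R1: [0, 3, 6, 3, -9]
R3 ← R3 − R2: [0, 0, 0, 0, 0]
Echelon form has 2 nonzero rows, so rank(C) = 2.

2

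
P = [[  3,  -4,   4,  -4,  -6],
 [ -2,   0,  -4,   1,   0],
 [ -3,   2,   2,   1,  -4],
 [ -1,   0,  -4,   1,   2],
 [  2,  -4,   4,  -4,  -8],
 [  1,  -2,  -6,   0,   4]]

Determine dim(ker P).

2

Row reduce to echelon form.
R2 ← R2 + (2/3)·R1: [0, -8/3, -4/3, -5/3, -4]
R3 ← R3 + R1: [0, -2, 6, -3, -10]
R4 ← R4 + (1/3)·R1: [0, -4/3, -8/3, -1/3, 0]
R5 ← R5 − (2/3)·R1: [0, -4/3, 4/3, -4/3, -4]
R6 ← R6 − (1/3)·R1: [0, -2/3, -22/3, 4/3, 6]
R3 ← R3 − (3/4)·R2: [0, 0, 7, -7/4, -7]
R4 ← R4 − (1/2)·R2: [0, 0, -2, 1/2, 2]
R5 ← R5 − (1/2)·R2: [0, 0, 2, -1/2, -2]
R6 ← R6 − (1/4)·R2: [0, 0, -7, 7/4, 7]
R4 ← R4 + (2/7)·R3: [0, 0, 0, 0, 0]
R5 ← R5 − (2/7)·R3: [0, 0, 0, 0, 0]
R6 ← R6 + R3: [0, 0, 0, 0, 0]
3 nonzero rows, so rank(P) = 3.
P has 5 columns; by rank–nullity, nullity = 5 − 3 = 2.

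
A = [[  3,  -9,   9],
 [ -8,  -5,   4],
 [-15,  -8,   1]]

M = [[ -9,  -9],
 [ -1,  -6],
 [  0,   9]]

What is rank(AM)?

First compute AM:
[[-18, 108],
 [ 77, 138],
 [143, 192]]
Now row reduce the product.
R2 ← R2 + (77/18)·R1: [0, 600]
R3 ← R3 + (143/18)·R1: [0, 1050]
R3 ← R3 − (7/4)·R2: [0, 0]
2 nonzero rows, so rank(AM) = 2.

2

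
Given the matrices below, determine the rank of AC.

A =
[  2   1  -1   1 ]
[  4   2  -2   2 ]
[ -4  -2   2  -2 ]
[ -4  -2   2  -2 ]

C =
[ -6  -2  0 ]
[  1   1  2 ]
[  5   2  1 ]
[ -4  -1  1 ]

First compute AC:
[[-20,  -6,   2],
 [-40, -12,   4],
 [ 40,  12,  -4],
 [ 40,  12,  -4]]
Now row reduce the product.
R2 ← R2 − (2)·R1: [0, 0, 0]
R3 ← R3 + (2)·R1: [0, 0, 0]
R4 ← R4 + (2)·R1: [0, 0, 0]
1 nonzero row, so rank(AC) = 1.

1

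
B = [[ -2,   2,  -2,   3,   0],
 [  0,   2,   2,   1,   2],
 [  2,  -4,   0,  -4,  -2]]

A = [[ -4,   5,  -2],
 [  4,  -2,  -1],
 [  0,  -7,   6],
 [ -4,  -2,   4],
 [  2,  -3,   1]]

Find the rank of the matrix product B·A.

2

First compute BA:
[[  4,  -6,   2],
 [  8, -26,  16],
 [-12,  32, -18]]
Now row reduce the product.
R2 ← R2 − (2)·R1: [0, -14, 12]
R3 ← R3 + (3)·R1: [0, 14, -12]
R3 ← R3 + R2: [0, 0, 0]
2 nonzero rows, so rank(BA) = 2.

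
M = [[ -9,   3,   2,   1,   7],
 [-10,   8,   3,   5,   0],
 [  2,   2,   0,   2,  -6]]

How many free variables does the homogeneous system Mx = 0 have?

Row reduce to echelon form.
R2 ← R2 − (10/9)·R1: [0, 14/3, 7/9, 35/9, -70/9]
R3 ← R3 + (2/9)·R1: [0, 8/3, 4/9, 20/9, -40/9]
R3 ← R3 − (4/7)·R2: [0, 0, 0, 0, 0]
2 nonzero rows, so rank(M) = 2.
M has 5 columns; by rank–nullity, nullity = 5 − 2 = 3.

3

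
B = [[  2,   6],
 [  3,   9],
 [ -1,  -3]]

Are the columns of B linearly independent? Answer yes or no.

no

Row reduce B to echelon form.
R2 ← R2 − (3/2)·R1: [0, 0]
R3 ← R3 + (1/2)·R1: [0, 0]
1 pivot among 2 columns.
Only 1 < 2 pivot columns, so the columns are linearly dependent.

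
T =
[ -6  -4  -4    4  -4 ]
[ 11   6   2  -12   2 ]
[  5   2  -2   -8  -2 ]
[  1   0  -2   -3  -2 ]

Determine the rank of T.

Row reduce to echelon form.
R2 ← R2 + (11/6)·R1: [0, -4/3, -16/3, -14/3, -16/3]
R3 ← R3 + (5/6)·R1: [0, -4/3, -16/3, -14/3, -16/3]
R4 ← R4 + (1/6)·R1: [0, -2/3, -8/3, -7/3, -8/3]
R3 ← R3 − R2: [0, 0, 0, 0, 0]
R4 ← R4 − (1/2)·R2: [0, 0, 0, 0, 0]
Echelon form has 2 nonzero rows, so rank(T) = 2.

2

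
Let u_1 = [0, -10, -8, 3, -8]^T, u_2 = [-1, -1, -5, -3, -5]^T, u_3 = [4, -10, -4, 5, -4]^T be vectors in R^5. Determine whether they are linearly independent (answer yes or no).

Form the matrix with these vectors as rows and row reduce.
Swap R1 ↔ R2
R3 ← R3 + (4)·R1: [0, -14, -24, -7, -24]
R3 ← R3 − (7/5)·R2: [0, 0, -64/5, -56/5, -64/5]
3 nonzero rows, so the 3 vectors span a space of dimension 3.
Since 3 = 3, the vectors are linearly independent.

yes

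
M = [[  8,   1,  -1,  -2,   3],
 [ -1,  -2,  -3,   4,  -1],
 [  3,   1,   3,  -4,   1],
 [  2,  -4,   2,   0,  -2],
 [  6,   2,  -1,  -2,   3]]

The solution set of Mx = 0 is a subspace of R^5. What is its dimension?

2

Row reduce to echelon form.
R2 ← R2 + (1/8)·R1: [0, -15/8, -25/8, 15/4, -5/8]
R3 ← R3 − (3/8)·R1: [0, 5/8, 27/8, -13/4, -1/8]
R4 ← R4 − (1/4)·R1: [0, -17/4, 9/4, 1/2, -11/4]
R5 ← R5 − (3/4)·R1: [0, 5/4, -1/4, -1/2, 3/4]
R3 ← R3 + (1/3)·R2: [0, 0, 7/3, -2, -1/3]
R4 ← R4 − (34/15)·R2: [0, 0, 28/3, -8, -4/3]
R5 ← R5 + (2/3)·R2: [0, 0, -7/3, 2, 1/3]
R4 ← R4 − (4)·R3: [0, 0, 0, 0, 0]
R5 ← R5 + R3: [0, 0, 0, 0, 0]
3 nonzero rows, so rank(M) = 3.
M has 5 columns; by rank–nullity, nullity = 5 − 3 = 2.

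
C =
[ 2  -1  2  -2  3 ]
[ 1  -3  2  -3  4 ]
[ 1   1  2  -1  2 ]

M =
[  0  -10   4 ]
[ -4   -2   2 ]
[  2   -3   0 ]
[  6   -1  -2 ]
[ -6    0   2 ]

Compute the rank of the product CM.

3

First compute CM:
[[-22, -22,  16],
 [-26,  -7,  12],
 [-18, -17,  12]]
Now row reduce the product.
R2 ← R2 − (13/11)·R1: [0, 19, -76/11]
R3 ← R3 − (9/11)·R1: [0, 1, -12/11]
R3 ← R3 − (1/19)·R2: [0, 0, -8/11]
3 nonzero rows, so rank(CM) = 3.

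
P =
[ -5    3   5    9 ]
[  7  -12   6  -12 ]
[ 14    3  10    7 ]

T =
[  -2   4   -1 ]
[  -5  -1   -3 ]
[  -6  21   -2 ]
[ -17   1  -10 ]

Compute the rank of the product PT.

First compute PT:
[[-188,  91, -104],
 [214, 154, 137],
 [-222, 270, -113]]
Now row reduce the product.
R2 ← R2 + (107/94)·R1: [0, 24213/94, 875/47]
R3 ← R3 − (111/94)·R1: [0, 15279/94, 461/47]
R3 ← R3 − (5093/8071)·R2: [0, 0, -2236/1153]
3 nonzero rows, so rank(PT) = 3.

3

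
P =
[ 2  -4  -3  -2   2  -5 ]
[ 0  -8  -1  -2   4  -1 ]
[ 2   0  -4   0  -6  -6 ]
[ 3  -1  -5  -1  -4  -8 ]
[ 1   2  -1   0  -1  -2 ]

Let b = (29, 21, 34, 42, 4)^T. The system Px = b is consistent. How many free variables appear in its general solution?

Row reduce the augmented matrix [P | b].
R3 ← R3 − R1: [0, 4, -1, 2, -8, -1, 5]
R4 ← R4 − (3/2)·R1: [0, 5, -1/2, 2, -7, -1/2, -3/2]
R5 ← R5 − (1/2)·R1: [0, 4, 1/2, 1, -2, 1/2, -21/2]
R3 ← R3 + (1/2)·R2: [0, 0, -3/2, 1, -6, -3/2, 31/2]
R4 ← R4 + (5/8)·R2: [0, 0, -9/8, 3/4, -9/2, -9/8, 93/8]
R5 ← R5 + (1/2)·R2: [0, 0, 0, 0, 0, 0, 0]
R4 ← R4 − (3/4)·R3: [0, 0, 0, 0, 0, 0, 0]
The echelon form has 3 nonzero rows, and every pivot lies in the first 6 columns, so rank(P) = rank([P|b]) = 3.
The system is consistent.
Free variables = (unknowns) − (rank) = 6 − 3 = 3.

3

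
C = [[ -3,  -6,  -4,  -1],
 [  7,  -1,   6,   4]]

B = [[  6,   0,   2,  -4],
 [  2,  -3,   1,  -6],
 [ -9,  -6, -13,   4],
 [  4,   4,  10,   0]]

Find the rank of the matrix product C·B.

First compute CB:
[[  2,  38,  30,  32],
 [  2, -17, -25,   2]]
Now row reduce the product.
R2 ← R2 − R1: [0, -55, -55, -30]
2 nonzero rows, so rank(CB) = 2.

2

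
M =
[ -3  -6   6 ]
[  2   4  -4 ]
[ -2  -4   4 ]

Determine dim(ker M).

Row reduce to echelon form.
R2 ← R2 + (2/3)·R1: [0, 0, 0]
R3 ← R3 − (2/3)·R1: [0, 0, 0]
1 nonzero row, so rank(M) = 1.
M has 3 columns; by rank–nullity, nullity = 3 − 1 = 2.

2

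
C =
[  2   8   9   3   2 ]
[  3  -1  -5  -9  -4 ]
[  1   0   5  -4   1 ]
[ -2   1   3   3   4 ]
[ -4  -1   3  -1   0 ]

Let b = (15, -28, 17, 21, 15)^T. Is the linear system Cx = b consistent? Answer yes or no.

Row reduce the augmented matrix [C | b].
R2 ← R2 − (3/2)·R1: [0, -13, -37/2, -27/2, -7, -101/2]
R3 ← R3 − (1/2)·R1: [0, -4, 1/2, -11/2, 0, 19/2]
R4 ← R4 + R1: [0, 9, 12, 6, 6, 36]
R5 ← R5 + (2)·R1: [0, 15, 21, 5, 4, 45]
R3 ← R3 − (4/13)·R2: [0, 0, 161/26, -35/26, 28/13, 651/26]
R4 ← R4 + (9/13)·R2: [0, 0, -21/26, -87/26, 15/13, 27/26]
R5 ← R5 + (15/13)·R2: [0, 0, -9/26, -275/26, -53/13, -345/26]
R4 ← R4 + (3/23)·R3: [0, 0, 0, -81/23, 33/23, 99/23]
R5 ← R5 + (9/161)·R3: [0, 0, 0, -245/23, -91/23, -273/23]
R5 ← R5 − (245/81)·R4: [0, 0, 0, 0, -224/27, -224/9]
The echelon form has 5 nonzero rows, and every pivot lies in the first 5 columns, so rank(C) = rank([C|b]) = 5.
The system is consistent.

yes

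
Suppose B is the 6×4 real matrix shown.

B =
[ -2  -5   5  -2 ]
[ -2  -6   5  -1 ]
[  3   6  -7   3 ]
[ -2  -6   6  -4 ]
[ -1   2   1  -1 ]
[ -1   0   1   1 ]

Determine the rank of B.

3

Row reduce to echelon form.
R2 ← R2 − R1: [0, -1, 0, 1]
R3 ← R3 + (3/2)·R1: [0, -3/2, 1/2, 0]
R4 ← R4 − R1: [0, -1, 1, -2]
R5 ← R5 − (1/2)·R1: [0, 9/2, -3/2, 0]
R6 ← R6 − (1/2)·R1: [0, 5/2, -3/2, 2]
R3 ← R3 − (3/2)·R2: [0, 0, 1/2, -3/2]
R4 ← R4 − R2: [0, 0, 1, -3]
R5 ← R5 + (9/2)·R2: [0, 0, -3/2, 9/2]
R6 ← R6 + (5/2)·R2: [0, 0, -3/2, 9/2]
R4 ← R4 − (2)·R3: [0, 0, 0, 0]
R5 ← R5 + (3)·R3: [0, 0, 0, 0]
R6 ← R6 + (3)·R3: [0, 0, 0, 0]
Echelon form has 3 nonzero rows, so rank(B) = 3.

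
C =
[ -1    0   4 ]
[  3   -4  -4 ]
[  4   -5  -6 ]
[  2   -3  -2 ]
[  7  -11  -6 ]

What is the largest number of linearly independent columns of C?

Row reduce to echelon form.
R2 ← R2 + (3)·R1: [0, -4, 8]
R3 ← R3 + (4)·R1: [0, -5, 10]
R4 ← R4 + (2)·R1: [0, -3, 6]
R5 ← R5 + (7)·R1: [0, -11, 22]
R3 ← R3 − (5/4)·R2: [0, 0, 0]
R4 ← R4 − (3/4)·R2: [0, 0, 0]
R5 ← R5 − (11/4)·R2: [0, 0, 0]
Echelon form has 2 nonzero rows, so rank(C) = 2.
The rank gives the maximum number of linearly independent columns: 2.

2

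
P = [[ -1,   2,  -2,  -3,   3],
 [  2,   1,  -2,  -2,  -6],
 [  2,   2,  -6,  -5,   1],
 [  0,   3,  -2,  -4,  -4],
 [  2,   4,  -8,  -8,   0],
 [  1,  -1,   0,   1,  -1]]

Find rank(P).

3

Row reduce to echelon form.
R2 ← R2 + (2)·R1: [0, 5, -6, -8, 0]
R3 ← R3 + (2)·R1: [0, 6, -10, -11, 7]
R5 ← R5 + (2)·R1: [0, 8, -12, -14, 6]
R6 ← R6 + R1: [0, 1, -2, -2, 2]
R3 ← R3 − (6/5)·R2: [0, 0, -14/5, -7/5, 7]
R4 ← R4 − (3/5)·R2: [0, 0, 8/5, 4/5, -4]
R5 ← R5 − (8/5)·R2: [0, 0, -12/5, -6/5, 6]
R6 ← R6 − (1/5)·R2: [0, 0, -4/5, -2/5, 2]
R4 ← R4 + (4/7)·R3: [0, 0, 0, 0, 0]
R5 ← R5 − (6/7)·R3: [0, 0, 0, 0, 0]
R6 ← R6 − (2/7)·R3: [0, 0, 0, 0, 0]
Echelon form has 3 nonzero rows, so rank(P) = 3.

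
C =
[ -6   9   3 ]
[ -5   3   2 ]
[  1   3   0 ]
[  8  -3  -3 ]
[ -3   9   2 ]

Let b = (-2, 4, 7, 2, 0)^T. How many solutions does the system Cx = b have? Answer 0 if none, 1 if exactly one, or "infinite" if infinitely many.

0

Row reduce the augmented matrix [C | b].
R2 ← R2 − (5/6)·R1: [0, -9/2, -1/2, 17/3]
R3 ← R3 + (1/6)·R1: [0, 9/2, 1/2, 20/3]
R4 ← R4 + (4/3)·R1: [0, 9, 1, -2/3]
R5 ← R5 − (1/2)·R1: [0, 9/2, 1/2, 1]
R3 ← R3 + R2: [0, 0, 0, 37/3]
R4 ← R4 + (2)·R2: [0, 0, 0, 32/3]
R5 ← R5 + R2: [0, 0, 0, 20/3]
R4 ← R4 − (32/37)·R3: [0, 0, 0, 0]
R5 ← R5 − (20/37)·R3: [0, 0, 0, 0]
The echelon form has 3 nonzero rows; the last pivot sits in the augmented column, so rank(C) = 2 but rank([C|b]) = 3.
Since the ranks differ, the system is inconsistent.
It has no solutions.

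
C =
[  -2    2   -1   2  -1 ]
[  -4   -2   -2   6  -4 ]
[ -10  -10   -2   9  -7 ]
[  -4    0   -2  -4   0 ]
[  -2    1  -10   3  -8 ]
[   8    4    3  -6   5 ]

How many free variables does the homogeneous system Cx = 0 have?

Row reduce to echelon form.
R2 ← R2 − (2)·R1: [0, -6, 0, 2, -2]
R3 ← R3 − (5)·R1: [0, -20, 3, -1, -2]
R4 ← R4 − (2)·R1: [0, -4, 0, -8, 2]
R5 ← R5 − R1: [0, -1, -9, 1, -7]
R6 ← R6 + (4)·R1: [0, 12, -1, 2, 1]
R3 ← R3 − (10/3)·R2: [0, 0, 3, -23/3, 14/3]
R4 ← R4 − (2/3)·R2: [0, 0, 0, -28/3, 10/3]
R5 ← R5 − (1/6)·R2: [0, 0, -9, 2/3, -20/3]
R6 ← R6 + (2)·R2: [0, 0, -1, 6, -3]
R5 ← R5 + (3)·R3: [0, 0, 0, -67/3, 22/3]
R6 ← R6 + (1/3)·R3: [0, 0, 0, 31/9, -13/9]
R5 ← R5 − (67/28)·R4: [0, 0, 0, 0, -9/14]
R6 ← R6 + (31/84)·R4: [0, 0, 0, 0, -3/14]
R6 ← R6 − (1/3)·R5: [0, 0, 0, 0, 0]
5 nonzero rows, so rank(C) = 5.
C has 5 columns; by rank–nullity, nullity = 5 − 5 = 0.

0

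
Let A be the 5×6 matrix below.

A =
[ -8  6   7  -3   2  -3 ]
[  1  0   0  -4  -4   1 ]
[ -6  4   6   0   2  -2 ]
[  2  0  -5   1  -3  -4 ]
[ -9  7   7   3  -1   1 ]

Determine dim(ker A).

Row reduce to echelon form.
R2 ← R2 + (1/8)·R1: [0, 3/4, 7/8, -35/8, -15/4, 5/8]
R3 ← R3 − (3/4)·R1: [0, -1/2, 3/4, 9/4, 1/2, 1/4]
R4 ← R4 + (1/4)·R1: [0, 3/2, -13/4, 1/4, -5/2, -19/4]
R5 ← R5 − (9/8)·R1: [0, 1/4, -7/8, 51/8, -13/4, 35/8]
R3 ← R3 + (2/3)·R2: [0, 0, 4/3, -2/3, -2, 2/3]
R4 ← R4 − (2)·R2: [0, 0, -5, 9, 5, -6]
R5 ← R5 − (1/3)·R2: [0, 0, -7/6, 47/6, -2, 25/6]
R4 ← R4 + (15/4)·R3: [0, 0, 0, 13/2, -5/2, -7/2]
R5 ← R5 + (7/8)·R3: [0, 0, 0, 29/4, -15/4, 19/4]
R5 ← R5 − (29/26)·R4: [0, 0, 0, 0, -25/26, 225/26]
5 nonzero rows, so rank(A) = 5.
A has 6 columns; by rank–nullity, nullity = 6 − 5 = 1.

1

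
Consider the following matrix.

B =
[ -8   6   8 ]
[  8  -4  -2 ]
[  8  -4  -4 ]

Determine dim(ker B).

Row reduce to echelon form.
R2 ← R2 + R1: [0, 2, 6]
R3 ← R3 + R1: [0, 2, 4]
R3 ← R3 − R2: [0, 0, -2]
3 nonzero rows, so rank(B) = 3.
B has 3 columns; by rank–nullity, nullity = 3 − 3 = 0.

0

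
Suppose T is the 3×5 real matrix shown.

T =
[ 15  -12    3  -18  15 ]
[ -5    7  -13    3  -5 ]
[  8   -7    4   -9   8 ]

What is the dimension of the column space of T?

2

Row reduce to echelon form.
R2 ← R2 + (1/3)·R1: [0, 3, -12, -3, 0]
R3 ← R3 − (8/15)·R1: [0, -3/5, 12/5, 3/5, 0]
R3 ← R3 + (1/5)·R2: [0, 0, 0, 0, 0]
Echelon form has 2 nonzero rows, so rank(T) = 2.
The column space has dimension equal to the rank: 2.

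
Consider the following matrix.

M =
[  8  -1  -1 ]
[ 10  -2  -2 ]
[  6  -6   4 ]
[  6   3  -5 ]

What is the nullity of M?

Row reduce to echelon form.
R2 ← R2 − (5/4)·R1: [0, -3/4, -3/4]
R3 ← R3 − (3/4)·R1: [0, -21/4, 19/4]
R4 ← R4 − (3/4)·R1: [0, 15/4, -17/4]
R3 ← R3 − (7)·R2: [0, 0, 10]
R4 ← R4 + (5)·R2: [0, 0, -8]
R4 ← R4 + (4/5)·R3: [0, 0, 0]
3 nonzero rows, so rank(M) = 3.
M has 3 columns; by rank–nullity, nullity = 3 − 3 = 0.

0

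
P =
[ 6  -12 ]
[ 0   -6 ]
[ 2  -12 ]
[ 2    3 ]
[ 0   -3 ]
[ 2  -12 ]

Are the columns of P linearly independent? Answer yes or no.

Row reduce P to echelon form.
R3 ← R3 − (1/3)·R1: [0, -8]
R4 ← R4 − (1/3)·R1: [0, 7]
R6 ← R6 − (1/3)·R1: [0, -8]
R3 ← R3 − (4/3)·R2: [0, 0]
R4 ← R4 + (7/6)·R2: [0, 0]
R5 ← R5 − (1/2)·R2: [0, 0]
R6 ← R6 − (4/3)·R2: [0, 0]
2 pivots among 2 columns.
Every column is a pivot column, so the columns are linearly independent.

yes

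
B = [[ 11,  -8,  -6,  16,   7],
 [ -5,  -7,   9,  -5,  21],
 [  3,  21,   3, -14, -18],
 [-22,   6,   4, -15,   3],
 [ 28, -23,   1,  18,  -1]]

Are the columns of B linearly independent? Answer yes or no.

no

Row reduce B to echelon form.
R2 ← R2 + (5/11)·R1: [0, -117/11, 69/11, 25/11, 266/11]
R3 ← R3 − (3/11)·R1: [0, 255/11, 51/11, -202/11, -219/11]
R4 ← R4 + (2)·R1: [0, -10, -8, 17, 17]
R5 ← R5 − (28/11)·R1: [0, -29/11, 179/11, -250/11, -207/11]
R3 ← R3 + (85/39)·R2: [0, 0, 238/13, -523/39, 1279/39]
R4 ← R4 − (110/117)·R2: [0, 0, -542/39, 1739/117, -671/117]
R5 ← R5 − (29/117)·R2: [0, 0, 574/39, -2725/117, -2903/117]
R4 ← R4 + (271/357)·R3: [0, 0, 0, 1672/357, 2280/119]
R5 ← R5 − (41/51)·R3: [0, 0, 0, -638/51, -870/17]
R5 ← R5 + (203/76)·R4: [0, 0, 0, 0, 0]
4 pivots among 5 columns.
Only 4 < 5 pivot columns, so the columns are linearly dependent.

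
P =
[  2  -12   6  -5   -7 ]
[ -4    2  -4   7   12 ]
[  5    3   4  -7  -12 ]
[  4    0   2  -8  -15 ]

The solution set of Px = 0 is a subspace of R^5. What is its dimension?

2

Row reduce to echelon form.
R2 ← R2 + (2)·R1: [0, -22, 8, -3, -2]
R3 ← R3 − (5/2)·R1: [0, 33, -11, 11/2, 11/2]
R4 ← R4 − (2)·R1: [0, 24, -10, 2, -1]
R3 ← R3 + (3/2)·R2: [0, 0, 1, 1, 5/2]
R4 ← R4 + (12/11)·R2: [0, 0, -14/11, -14/11, -35/11]
R4 ← R4 + (14/11)·R3: [0, 0, 0, 0, 0]
3 nonzero rows, so rank(P) = 3.
P has 5 columns; by rank–nullity, nullity = 5 − 3 = 2.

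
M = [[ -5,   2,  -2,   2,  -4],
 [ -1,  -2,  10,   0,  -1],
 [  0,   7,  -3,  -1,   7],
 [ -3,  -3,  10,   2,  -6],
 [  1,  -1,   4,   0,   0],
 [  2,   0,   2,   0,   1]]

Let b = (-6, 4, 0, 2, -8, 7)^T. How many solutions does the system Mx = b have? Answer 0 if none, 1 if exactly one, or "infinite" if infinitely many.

0

Row reduce the augmented matrix [M | b].
R2 ← R2 − (1/5)·R1: [0, -12/5, 52/5, -2/5, -1/5, 26/5]
R4 ← R4 − (3/5)·R1: [0, -21/5, 56/5, 4/5, -18/5, 28/5]
R5 ← R5 + (1/5)·R1: [0, -3/5, 18/5, 2/5, -4/5, -46/5]
R6 ← R6 + (2/5)·R1: [0, 4/5, 6/5, 4/5, -3/5, 23/5]
R3 ← R3 + (35/12)·R2: [0, 0, 82/3, -13/6, 77/12, 91/6]
R4 ← R4 − (7/4)·R2: [0, 0, -7, 3/2, -13/4, -7/2]
R5 ← R5 − (1/4)·R2: [0, 0, 1, 1/2, -3/4, -21/2]
R6 ← R6 + (1/3)·R2: [0, 0, 14/3, 2/3, -2/3, 19/3]
R4 ← R4 + (21/82)·R3: [0, 0, 0, 155/164, -527/328, 63/164]
R5 ← R5 − (3/82)·R3: [0, 0, 0, 95/164, -323/328, -1813/164]
R6 ← R6 − (7/41)·R3: [0, 0, 0, 85/82, -289/164, 307/82]
R5 ← R5 − (19/31)·R4: [0, 0, 0, 0, 0, -350/31]
R6 ← R6 − (34/31)·R4: [0, 0, 0, 0, 0, 103/31]
R6 ← R6 + (103/350)·R5: [0, 0, 0, 0, 0, 0]
The echelon form has 5 nonzero rows; the last pivot sits in the augmented column, so rank(M) = 4 but rank([M|b]) = 5.
Since the ranks differ, the system is inconsistent.
It has no solutions.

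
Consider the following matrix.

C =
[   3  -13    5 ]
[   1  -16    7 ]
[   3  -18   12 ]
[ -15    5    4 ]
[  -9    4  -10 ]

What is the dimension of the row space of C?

Row reduce to echelon form.
R2 ← R2 − (1/3)·R1: [0, -35/3, 16/3]
R3 ← R3 − R1: [0, -5, 7]
R4 ← R4 + (5)·R1: [0, -60, 29]
R5 ← R5 + (3)·R1: [0, -35, 5]
R3 ← R3 − (3/7)·R2: [0, 0, 33/7]
R4 ← R4 − (36/7)·R2: [0, 0, 11/7]
R5 ← R5 − (3)·R2: [0, 0, -11]
R4 ← R4 − (1/3)·R3: [0, 0, 0]
R5 ← R5 + (7/3)·R3: [0, 0, 0]
Echelon form has 3 nonzero rows, so rank(C) = 3.
The row space has dimension equal to the rank: 3.

3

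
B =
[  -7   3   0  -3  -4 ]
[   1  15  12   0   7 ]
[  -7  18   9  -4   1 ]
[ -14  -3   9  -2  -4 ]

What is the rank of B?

4

Row reduce to echelon form.
R2 ← R2 + (1/7)·R1: [0, 108/7, 12, -3/7, 45/7]
R3 ← R3 − R1: [0, 15, 9, -1, 5]
R4 ← R4 − (2)·R1: [0, -9, 9, 4, 4]
R3 ← R3 − (35/36)·R2: [0, 0, -8/3, -7/12, -5/4]
R4 ← R4 + (7/12)·R2: [0, 0, 16, 15/4, 31/4]
R4 ← R4 + (6)·R3: [0, 0, 0, 1/4, 1/4]
Echelon form has 4 nonzero rows, so rank(B) = 4.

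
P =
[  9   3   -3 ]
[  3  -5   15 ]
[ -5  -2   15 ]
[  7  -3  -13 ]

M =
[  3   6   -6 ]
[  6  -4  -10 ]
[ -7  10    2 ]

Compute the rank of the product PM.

3

First compute PM:
[[ 66,  12, -90],
 [-126, 188,  62],
 [-132, 128,  80],
 [ 94, -76, -38]]
Now row reduce the product.
R2 ← R2 + (21/11)·R1: [0, 2320/11, -1208/11]
R3 ← R3 + (2)·R1: [0, 152, -100]
R4 ← R4 − (47/33)·R1: [0, -1024/11, 992/11]
R3 ← R3 − (209/290)·R2: [0, 0, -3024/145]
R4 ← R4 + (64/145)·R2: [0, 0, 6048/145]
R4 ← R4 + (2)·R3: [0, 0, 0]
3 nonzero rows, so rank(PM) = 3.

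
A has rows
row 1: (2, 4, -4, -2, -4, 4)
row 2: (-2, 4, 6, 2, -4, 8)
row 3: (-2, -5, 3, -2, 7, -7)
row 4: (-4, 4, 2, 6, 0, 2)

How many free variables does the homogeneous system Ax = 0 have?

2

Row reduce to echelon form.
R2 ← R2 + R1: [0, 8, 2, 0, -8, 12]
R3 ← R3 + R1: [0, -1, -1, -4, 3, -3]
R4 ← R4 + (2)·R1: [0, 12, -6, 2, -8, 10]
R3 ← R3 + (1/8)·R2: [0, 0, -3/4, -4, 2, -3/2]
R4 ← R4 − (3/2)·R2: [0, 0, -9, 2, 4, -8]
R4 ← R4 − (12)·R3: [0, 0, 0, 50, -20, 10]
4 nonzero rows, so rank(A) = 4.
A has 6 columns; by rank–nullity, nullity = 6 − 4 = 2.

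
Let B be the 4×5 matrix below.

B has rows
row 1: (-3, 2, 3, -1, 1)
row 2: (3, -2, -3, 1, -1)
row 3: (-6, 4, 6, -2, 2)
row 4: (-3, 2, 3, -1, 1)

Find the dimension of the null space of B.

4

Row reduce to echelon form.
R2 ← R2 + R1: [0, 0, 0, 0, 0]
R3 ← R3 − (2)·R1: [0, 0, 0, 0, 0]
R4 ← R4 − R1: [0, 0, 0, 0, 0]
1 nonzero row, so rank(B) = 1.
B has 5 columns; by rank–nullity, nullity = 5 − 1 = 4.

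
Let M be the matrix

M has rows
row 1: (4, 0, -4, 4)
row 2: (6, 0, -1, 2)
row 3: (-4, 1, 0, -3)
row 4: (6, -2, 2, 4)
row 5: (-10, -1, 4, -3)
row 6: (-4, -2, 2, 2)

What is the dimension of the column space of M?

Row reduce to echelon form.
R2 ← R2 − (3/2)·R1: [0, 0, 5, -4]
R3 ← R3 + R1: [0, 1, -4, 1]
R4 ← R4 − (3/2)·R1: [0, -2, 8, -2]
R5 ← R5 + (5/2)·R1: [0, -1, -6, 7]
R6 ← R6 + R1: [0, -2, -2, 6]
Swap R2 ↔ R3
R4 ← R4 + (2)·R2: [0, 0, 0, 0]
R5 ← R5 + R2: [0, 0, -10, 8]
R6 ← R6 + (2)·R2: [0, 0, -10, 8]
R5 ← R5 + (2)·R3: [0, 0, 0, 0]
R6 ← R6 + (2)·R3: [0, 0, 0, 0]
Echelon form has 3 nonzero rows, so rank(M) = 3.
The column space has dimension equal to the rank: 3.

3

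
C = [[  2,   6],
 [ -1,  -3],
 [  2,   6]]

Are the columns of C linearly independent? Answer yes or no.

no

Row reduce C to echelon form.
R2 ← R2 + (1/2)·R1: [0, 0]
R3 ← R3 − R1: [0, 0]
1 pivot among 2 columns.
Only 1 < 2 pivot columns, so the columns are linearly dependent.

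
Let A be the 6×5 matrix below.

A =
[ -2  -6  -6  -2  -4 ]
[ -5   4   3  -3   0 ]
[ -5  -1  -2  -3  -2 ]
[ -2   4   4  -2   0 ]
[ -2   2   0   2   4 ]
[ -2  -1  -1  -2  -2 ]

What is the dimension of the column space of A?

3

Row reduce to echelon form.
R2 ← R2 − (5/2)·R1: [0, 19, 18, 2, 10]
R3 ← R3 − (5/2)·R1: [0, 14, 13, 2, 8]
R4 ← R4 − R1: [0, 10, 10, 0, 4]
R5 ← R5 − R1: [0, 8, 6, 4, 8]
R6 ← R6 − R1: [0, 5, 5, 0, 2]
R3 ← R3 − (14/19)·R2: [0, 0, -5/19, 10/19, 12/19]
R4 ← R4 − (10/19)·R2: [0, 0, 10/19, -20/19, -24/19]
R5 ← R5 − (8/19)·R2: [0, 0, -30/19, 60/19, 72/19]
R6 ← R6 − (5/19)·R2: [0, 0, 5/19, -10/19, -12/19]
R4 ← R4 + (2)·R3: [0, 0, 0, 0, 0]
R5 ← R5 − (6)·R3: [0, 0, 0, 0, 0]
R6 ← R6 + R3: [0, 0, 0, 0, 0]
Echelon form has 3 nonzero rows, so rank(A) = 3.
The column space has dimension equal to the rank: 3.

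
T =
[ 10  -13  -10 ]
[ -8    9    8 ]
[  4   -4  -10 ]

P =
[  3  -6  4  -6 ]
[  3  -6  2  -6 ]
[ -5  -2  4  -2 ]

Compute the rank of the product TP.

First compute TP:
[[ 41,  38, -26,  38],
 [-37, -22,  18, -22],
 [ 50,  20, -32,  20]]
Now row reduce the product.
R2 ← R2 + (37/41)·R1: [0, 504/41, -224/41, 504/41]
R3 ← R3 − (50/41)·R1: [0, -1080/41, -12/41, -1080/41]
R3 ← R3 + (15/7)·R2: [0, 0, -12, 0]
3 nonzero rows, so rank(TP) = 3.

3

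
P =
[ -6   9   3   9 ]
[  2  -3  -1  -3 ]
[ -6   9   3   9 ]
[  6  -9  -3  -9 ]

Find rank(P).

1

Row reduce to echelon form.
R2 ← R2 + (1/3)·R1: [0, 0, 0, 0]
R3 ← R3 − R1: [0, 0, 0, 0]
R4 ← R4 + R1: [0, 0, 0, 0]
Echelon form has 1 nonzero row, so rank(P) = 1.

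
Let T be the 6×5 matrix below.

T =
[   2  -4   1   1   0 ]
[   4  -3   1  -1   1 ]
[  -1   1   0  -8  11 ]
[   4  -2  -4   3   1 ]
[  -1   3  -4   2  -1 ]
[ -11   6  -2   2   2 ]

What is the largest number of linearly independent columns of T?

5

Row reduce to echelon form.
R2 ← R2 − (2)·R1: [0, 5, -1, -3, 1]
R3 ← R3 + (1/2)·R1: [0, -1, 1/2, -15/2, 11]
R4 ← R4 − (2)·R1: [0, 6, -6, 1, 1]
R5 ← R5 + (1/2)·R1: [0, 1, -7/2, 5/2, -1]
R6 ← R6 + (11/2)·R1: [0, -16, 7/2, 15/2, 2]
R3 ← R3 + (1/5)·R2: [0, 0, 3/10, -81/10, 56/5]
R4 ← R4 − (6/5)·R2: [0, 0, -24/5, 23/5, -1/5]
R5 ← R5 − (1/5)·R2: [0, 0, -33/10, 31/10, -6/5]
R6 ← R6 + (16/5)·R2: [0, 0, 3/10, -21/10, 26/5]
R4 ← R4 + (16)·R3: [0, 0, 0, -125, 179]
R5 ← R5 + (11)·R3: [0, 0, 0, -86, 122]
R6 ← R6 − R3: [0, 0, 0, 6, -6]
R5 ← R5 − (86/125)·R4: [0, 0, 0, 0, -144/125]
R6 ← R6 + (6/125)·R4: [0, 0, 0, 0, 324/125]
R6 ← R6 + (9/4)·R5: [0, 0, 0, 0, 0]
Echelon form has 5 nonzero rows, so rank(T) = 5.
The rank gives the maximum number of linearly independent columns: 5.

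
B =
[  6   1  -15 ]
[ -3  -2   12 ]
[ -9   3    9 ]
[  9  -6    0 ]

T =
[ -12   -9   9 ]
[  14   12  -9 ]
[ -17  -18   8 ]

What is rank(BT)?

2

First compute BT:
[[197, 228, -75],
 [-196, -213,  87],
 [ -3, -45, -36],
 [-192, -153, 135]]
Now row reduce the product.
R2 ← R2 + (196/197)·R1: [0, 2727/197, 2439/197]
R3 ← R3 + (3/197)·R1: [0, -8181/197, -7317/197]
R4 ← R4 + (192/197)·R1: [0, 13635/197, 12195/197]
R3 ← R3 + (3)·R2: [0, 0, 0]
R4 ← R4 − (5)·R2: [0, 0, 0]
2 nonzero rows, so rank(BT) = 2.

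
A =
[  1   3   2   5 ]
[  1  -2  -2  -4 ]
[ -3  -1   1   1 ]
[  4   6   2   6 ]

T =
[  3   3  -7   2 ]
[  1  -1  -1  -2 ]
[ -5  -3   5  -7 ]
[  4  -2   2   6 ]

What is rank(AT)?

First compute AT:
[[ 16, -16,  10,  12],
 [ -5,  19, -23,  -4],
 [-11, -13,  29,  -5],
 [ 32, -12, -12,  18]]
Now row reduce the product.
R2 ← R2 + (5/16)·R1: [0, 14, -159/8, -1/4]
R3 ← R3 + (11/16)·R1: [0, -24, 287/8, 13/4]
R4 ← R4 − (2)·R1: [0, 20, -32, -6]
R3 ← R3 + (12/7)·R2: [0, 0, 101/56, 79/28]
R4 ← R4 − (10/7)·R2: [0, 0, -101/28, -79/14]
R4 ← R4 + (2)·R3: [0, 0, 0, 0]
3 nonzero rows, so rank(AT) = 3.

3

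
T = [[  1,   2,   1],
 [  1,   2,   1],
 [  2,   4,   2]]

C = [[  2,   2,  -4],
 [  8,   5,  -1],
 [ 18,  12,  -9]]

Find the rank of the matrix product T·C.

First compute TC:
[[ 36,  24, -15],
 [ 36,  24, -15],
 [ 72,  48, -30]]
Now row reduce the product.
R2 ← R2 − R1: [0, 0, 0]
R3 ← R3 − (2)·R1: [0, 0, 0]
1 nonzero row, so rank(TC) = 1.

1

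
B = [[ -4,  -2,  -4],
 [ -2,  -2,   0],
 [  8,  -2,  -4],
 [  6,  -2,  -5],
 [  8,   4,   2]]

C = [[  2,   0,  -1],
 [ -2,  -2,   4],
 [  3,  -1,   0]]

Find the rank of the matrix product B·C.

2

First compute BC:
[[-16,   8,  -4],
 [  0,   4,  -6],
 [  8,   8, -16],
 [  1,   9, -14],
 [ 14, -10,   8]]
Now row reduce the product.
R3 ← R3 + (1/2)·R1: [0, 12, -18]
R4 ← R4 + (1/16)·R1: [0, 19/2, -57/4]
R5 ← R5 + (7/8)·R1: [0, -3, 9/2]
R3 ← R3 − (3)·R2: [0, 0, 0]
R4 ← R4 − (19/8)·R2: [0, 0, 0]
R5 ← R5 + (3/4)·R2: [0, 0, 0]
2 nonzero rows, so rank(BC) = 2.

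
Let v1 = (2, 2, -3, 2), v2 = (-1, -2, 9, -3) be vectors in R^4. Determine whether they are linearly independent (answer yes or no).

yes

Form the matrix with these vectors as rows and row reduce.
R2 ← R2 + (1/2)·R1: [0, -1, 15/2, -2]
2 nonzero rows, so the 2 vectors span a space of dimension 2.
Since 2 = 2, the vectors are linearly independent.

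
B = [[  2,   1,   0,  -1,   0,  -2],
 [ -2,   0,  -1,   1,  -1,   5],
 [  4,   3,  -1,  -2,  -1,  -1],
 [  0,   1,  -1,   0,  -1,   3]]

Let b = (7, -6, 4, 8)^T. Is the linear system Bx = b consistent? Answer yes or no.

Row reduce the augmented matrix [B | b].
R2 ← R2 + R1: [0, 1, -1, 0, -1, 3, 1]
R3 ← R3 − (2)·R1: [0, 1, -1, 0, -1, 3, -10]
R3 ← R3 − R2: [0, 0, 0, 0, 0, 0, -11]
R4 ← R4 − R2: [0, 0, 0, 0, 0, 0, 7]
R4 ← R4 + (7/11)·R3: [0, 0, 0, 0, 0, 0, 0]
The echelon form has 3 nonzero rows; the last pivot sits in the augmented column, so rank(B) = 2 but rank([B|b]) = 3.
Since the ranks differ, the system is inconsistent.

no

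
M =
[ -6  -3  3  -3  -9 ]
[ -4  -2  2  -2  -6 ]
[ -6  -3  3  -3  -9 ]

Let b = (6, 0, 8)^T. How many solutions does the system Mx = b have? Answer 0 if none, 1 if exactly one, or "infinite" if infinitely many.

0

Row reduce the augmented matrix [M | b].
R2 ← R2 − (2/3)·R1: [0, 0, 0, 0, 0, -4]
R3 ← R3 − R1: [0, 0, 0, 0, 0, 2]
R3 ← R3 + (1/2)·R2: [0, 0, 0, 0, 0, 0]
The echelon form has 2 nonzero rows; the last pivot sits in the augmented column, so rank(M) = 1 but rank([M|b]) = 2.
Since the ranks differ, the system is inconsistent.
It has no solutions.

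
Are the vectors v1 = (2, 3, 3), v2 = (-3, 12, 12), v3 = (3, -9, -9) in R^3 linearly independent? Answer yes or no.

Form the matrix with these vectors as rows and row reduce.
R2 ← R2 + (3/2)·R1: [0, 33/2, 33/2]
R3 ← R3 − (3/2)·R1: [0, -27/2, -27/2]
R3 ← R3 + (9/11)·R2: [0, 0, 0]
2 nonzero rows, so the 3 vectors span a space of dimension 2.
Since 2 < 3, the vectors are linearly dependent.

no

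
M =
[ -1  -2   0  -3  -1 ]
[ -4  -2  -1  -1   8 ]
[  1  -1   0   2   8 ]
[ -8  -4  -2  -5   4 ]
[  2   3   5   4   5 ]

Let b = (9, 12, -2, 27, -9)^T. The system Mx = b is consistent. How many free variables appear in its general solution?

0

Row reduce the augmented matrix [M | b].
R2 ← R2 − (4)·R1: [0, 6, -1, 11, 12, -24]
R3 ← R3 + R1: [0, -3, 0, -1, 7, 7]
R4 ← R4 − (8)·R1: [0, 12, -2, 19, 12, -45]
R5 ← R5 + (2)·R1: [0, -1, 5, -2, 3, 9]
R3 ← R3 + (1/2)·R2: [0, 0, -1/2, 9/2, 13, -5]
R4 ← R4 − (2)·R2: [0, 0, 0, -3, -12, 3]
R5 ← R5 + (1/6)·R2: [0, 0, 29/6, -1/6, 5, 5]
R5 ← R5 + (29/3)·R3: [0, 0, 0, 130/3, 392/3, -130/3]
R5 ← R5 + (130/9)·R4: [0, 0, 0, 0, -128/3, 0]
The echelon form has 5 nonzero rows, and every pivot lies in the first 5 columns, so rank(M) = rank([M|b]) = 5.
The system is consistent.
Free variables = (unknowns) − (rank) = 5 − 5 = 0.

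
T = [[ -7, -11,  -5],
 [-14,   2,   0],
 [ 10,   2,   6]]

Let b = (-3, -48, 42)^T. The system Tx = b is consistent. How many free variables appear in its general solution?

0

Row reduce the augmented matrix [T | b].
R2 ← R2 − (2)·R1: [0, 24, 10, -42]
R3 ← R3 + (10/7)·R1: [0, -96/7, -8/7, 264/7]
R3 ← R3 + (4/7)·R2: [0, 0, 32/7, 96/7]
The echelon form has 3 nonzero rows, and every pivot lies in the first 3 columns, so rank(T) = rank([T|b]) = 3.
The system is consistent.
Free variables = (unknowns) − (rank) = 3 − 3 = 0.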